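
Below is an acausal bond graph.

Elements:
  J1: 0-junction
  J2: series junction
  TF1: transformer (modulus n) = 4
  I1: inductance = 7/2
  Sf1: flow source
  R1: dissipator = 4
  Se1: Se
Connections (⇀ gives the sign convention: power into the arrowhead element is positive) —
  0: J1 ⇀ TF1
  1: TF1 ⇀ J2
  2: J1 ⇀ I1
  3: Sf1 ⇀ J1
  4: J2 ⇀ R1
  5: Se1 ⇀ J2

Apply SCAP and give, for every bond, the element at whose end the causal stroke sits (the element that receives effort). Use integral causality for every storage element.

bond 0 →J1
bond 1 →TF1
bond 2 →I1
bond 3 →Sf1
bond 4 →J2
bond 5 →J2

bond 3 |Sf1  (Sf1 (Sf) sets flow on bond)
bond 5 |J2  (Se1: effort source, stroke at far end)
bond 2 |I1  (I1: I, integral causality)
bond 0 |J1  (J1 needs exactly one e-in)
bond 1 |TF1  (TF TF1: opposite of bond 0)
bond 4 |J2  (J2 flow already set via bond 1)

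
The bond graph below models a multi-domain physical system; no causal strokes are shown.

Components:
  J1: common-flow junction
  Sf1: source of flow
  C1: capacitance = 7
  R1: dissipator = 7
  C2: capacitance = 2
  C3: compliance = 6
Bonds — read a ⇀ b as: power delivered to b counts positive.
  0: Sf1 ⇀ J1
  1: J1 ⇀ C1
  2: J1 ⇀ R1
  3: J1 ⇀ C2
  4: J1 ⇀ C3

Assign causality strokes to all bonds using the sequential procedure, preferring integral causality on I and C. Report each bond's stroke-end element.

β0 stroke at Sf1
β1 stroke at J1
β2 stroke at J1
β3 stroke at J1
β4 stroke at J1

#0 stroke at Sf1  (Sf1 fixes flow; stroke at Sf1)
#1 stroke at J1  (J1: bond 0 brought flow, rest push out)
#2 stroke at J1  (common-f at J1 fixed by 0)
#3 stroke at J1  (J1: bond 0 brought flow, rest push out)
#4 stroke at J1  (J1: bond 0 brought flow, rest push out)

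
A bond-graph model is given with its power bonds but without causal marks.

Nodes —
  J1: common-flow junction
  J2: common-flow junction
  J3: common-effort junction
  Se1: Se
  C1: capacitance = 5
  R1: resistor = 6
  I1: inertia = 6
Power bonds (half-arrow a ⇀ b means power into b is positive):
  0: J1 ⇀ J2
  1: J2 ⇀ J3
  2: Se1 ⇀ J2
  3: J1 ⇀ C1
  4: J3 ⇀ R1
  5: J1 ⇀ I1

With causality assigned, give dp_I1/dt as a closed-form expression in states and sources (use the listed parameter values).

#2 →J2  (source Se1 imposes e)
#3 →J1  (prefer integral on C1)
#5 →I1  (I1 integral (f out))
#0 →J1  (common-f at J1 fixed by 5)
#1 →J2  (1-jn J2 has f-setter on 0)
#4 →J3  (closing 0-jn rule on J3)

dp_I1/dt = E_Se1 - p_I1 - q_C1/5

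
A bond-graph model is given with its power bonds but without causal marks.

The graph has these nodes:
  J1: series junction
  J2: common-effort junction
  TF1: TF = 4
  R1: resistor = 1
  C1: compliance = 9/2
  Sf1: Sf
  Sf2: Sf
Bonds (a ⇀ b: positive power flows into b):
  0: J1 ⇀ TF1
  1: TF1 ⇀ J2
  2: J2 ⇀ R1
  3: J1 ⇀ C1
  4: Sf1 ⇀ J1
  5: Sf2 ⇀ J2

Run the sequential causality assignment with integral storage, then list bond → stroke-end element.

bond 4 |Sf1  (Sf1 (Sf) sets flow on bond)
bond 5 |Sf2  (Sf2 (Sf) sets flow on bond)
bond 0 |J1  (J1: bond 4 brought flow, rest push out)
bond 3 |J1  (1-jn J1 has f-setter on 4)
bond 1 |TF1  (through TF1, causality passes straight; one stroke at TF1)
bond 2 |J2  (J2: last free bond brings effort in)

bond 0 stroke at J1
bond 1 stroke at TF1
bond 2 stroke at J2
bond 3 stroke at J1
bond 4 stroke at Sf1
bond 5 stroke at Sf2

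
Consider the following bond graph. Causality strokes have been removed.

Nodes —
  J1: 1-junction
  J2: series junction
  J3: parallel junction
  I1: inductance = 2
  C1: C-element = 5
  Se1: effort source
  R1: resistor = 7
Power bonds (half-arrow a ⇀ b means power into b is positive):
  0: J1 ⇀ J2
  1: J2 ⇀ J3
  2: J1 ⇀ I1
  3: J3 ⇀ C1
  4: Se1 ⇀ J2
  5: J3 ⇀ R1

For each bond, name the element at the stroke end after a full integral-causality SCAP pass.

#4 stroke at J2  (Se1 fixes effort; stroke away)
#2 stroke at I1  (I1 outputs flow p/I1)
#0 stroke at J1  (J1: bond 2 brought flow, rest push out)
#1 stroke at J2  (J2: bond 0 brought flow, rest push out)
#3 stroke at J3  (C1 integral (e out))
#5 stroke at R1  (J3: bond 3 brought effort, rest push out)

#0 stroke at J1
#1 stroke at J2
#2 stroke at I1
#3 stroke at J3
#4 stroke at J2
#5 stroke at R1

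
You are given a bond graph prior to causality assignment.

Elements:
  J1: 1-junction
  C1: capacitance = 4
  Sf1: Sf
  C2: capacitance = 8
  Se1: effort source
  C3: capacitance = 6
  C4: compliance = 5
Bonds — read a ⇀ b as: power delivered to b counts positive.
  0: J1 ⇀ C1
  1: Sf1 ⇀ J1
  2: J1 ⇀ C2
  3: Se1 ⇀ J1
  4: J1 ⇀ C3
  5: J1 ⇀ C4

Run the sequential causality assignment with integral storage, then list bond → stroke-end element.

bond 1 stroke at Sf1  (Sf1 fixes flow; stroke at Sf1)
bond 3 stroke at J1  (Se1: effort source, stroke at far end)
bond 0 stroke at J1  (1-jn J1 has f-setter on 1)
bond 2 stroke at J1  (common-f at J1 fixed by 1)
bond 4 stroke at J1  (common-f at J1 fixed by 1)
bond 5 stroke at J1  (common-f at J1 fixed by 1)

#0 |J1
#1 |Sf1
#2 |J1
#3 |J1
#4 |J1
#5 |J1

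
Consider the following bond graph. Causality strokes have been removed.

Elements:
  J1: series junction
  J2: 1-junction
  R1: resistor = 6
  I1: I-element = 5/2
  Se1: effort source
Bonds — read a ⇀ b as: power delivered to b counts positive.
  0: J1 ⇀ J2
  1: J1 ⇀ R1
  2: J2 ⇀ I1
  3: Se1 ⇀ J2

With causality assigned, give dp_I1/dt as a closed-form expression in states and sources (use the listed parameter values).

dp_I1/dt = E_Se1 - 12*p_I1/5

bond 3 →J2  (Se1: effort source, stroke at far end)
bond 2 →I1  (I1 integral (f out))
bond 0 →J2  (common-f at J2 fixed by 2)
bond 1 →J1  (common-f at J1 fixed by 0)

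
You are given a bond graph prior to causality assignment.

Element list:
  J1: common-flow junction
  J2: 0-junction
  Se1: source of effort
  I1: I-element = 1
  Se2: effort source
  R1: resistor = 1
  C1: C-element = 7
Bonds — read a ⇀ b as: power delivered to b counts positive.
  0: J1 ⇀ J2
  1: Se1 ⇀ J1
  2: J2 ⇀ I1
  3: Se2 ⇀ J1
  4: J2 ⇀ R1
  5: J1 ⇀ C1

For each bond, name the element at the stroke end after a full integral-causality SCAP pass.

#1 stroke at J1  (source Se1 imposes e)
#3 stroke at J1  (source Se2 imposes e)
#2 stroke at I1  (I1 outputs flow p/I1)
#5 stroke at J1  (prefer integral on C1)
#0 stroke at J2  (J1: last free bond brings flow in)
#4 stroke at R1  (J2: bond 0 brought effort, rest push out)

b0 |J2
b1 |J1
b2 |I1
b3 |J1
b4 |R1
b5 |J1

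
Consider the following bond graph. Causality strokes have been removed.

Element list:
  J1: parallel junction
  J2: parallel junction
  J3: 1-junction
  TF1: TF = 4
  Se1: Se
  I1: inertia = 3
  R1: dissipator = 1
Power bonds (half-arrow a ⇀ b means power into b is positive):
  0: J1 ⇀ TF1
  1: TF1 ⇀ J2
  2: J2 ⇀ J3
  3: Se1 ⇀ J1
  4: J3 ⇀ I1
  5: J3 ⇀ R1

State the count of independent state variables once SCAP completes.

1  (I1 all integral)

b3 stroke at J1  (Se1 fixes effort; stroke away)
b0 stroke at TF1  (J1: bond 3 brought effort, rest push out)
b1 stroke at J2  (through TF1, causality passes straight; one stroke at TF1)
b2 stroke at J3  (J2 effort already set via bond 1)
b4 stroke at I1  (I1 integral (f out))
b5 stroke at J3  (1-jn J3 has f-setter on 4)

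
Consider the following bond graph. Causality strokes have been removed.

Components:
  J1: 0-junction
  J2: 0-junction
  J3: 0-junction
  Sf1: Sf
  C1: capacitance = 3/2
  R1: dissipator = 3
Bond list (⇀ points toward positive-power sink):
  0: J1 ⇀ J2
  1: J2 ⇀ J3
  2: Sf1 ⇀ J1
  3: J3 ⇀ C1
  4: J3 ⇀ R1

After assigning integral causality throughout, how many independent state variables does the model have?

1  (C1 all integral)

b2 stroke→Sf1  (Sf1 fixes flow; stroke at Sf1)
b0 stroke→J1  (J1: last free bond brings effort in)
b1 stroke→J2  (only one effort-in slot at J2)
b3 stroke→J3  (C1: C, integral causality)
b4 stroke→R1  (common-e at J3 fixed by 3)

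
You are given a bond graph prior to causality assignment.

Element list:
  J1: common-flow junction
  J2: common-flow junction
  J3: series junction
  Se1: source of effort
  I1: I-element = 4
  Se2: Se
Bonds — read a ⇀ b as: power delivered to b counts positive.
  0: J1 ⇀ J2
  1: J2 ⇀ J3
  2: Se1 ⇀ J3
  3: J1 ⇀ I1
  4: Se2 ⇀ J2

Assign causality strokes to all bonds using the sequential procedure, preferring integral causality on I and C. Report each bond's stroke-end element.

bond 2 →J3  (Se1: effort source, stroke at far end)
bond 4 →J2  (Se2 (Se) sets effort on bond)
bond 1 →J2  (J3: last free bond brings flow in)
bond 0 →J1  (closing 1-jn rule on J2)
bond 3 →I1  (J1 needs exactly one f-in)

b0 |J1
b1 |J2
b2 |J3
b3 |I1
b4 |J2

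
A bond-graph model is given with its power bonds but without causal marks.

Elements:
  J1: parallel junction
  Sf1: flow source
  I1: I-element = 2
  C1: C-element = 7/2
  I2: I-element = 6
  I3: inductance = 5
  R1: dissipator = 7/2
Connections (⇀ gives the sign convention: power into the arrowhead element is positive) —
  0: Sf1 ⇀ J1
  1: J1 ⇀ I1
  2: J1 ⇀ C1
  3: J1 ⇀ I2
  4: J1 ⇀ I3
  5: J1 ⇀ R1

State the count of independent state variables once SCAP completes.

4  (C1, I1, I2, I3 all integral)

β0 stroke at Sf1  (source Sf1 imposes f)
β1 stroke at I1  (I1 outputs flow p/I1)
β2 stroke at J1  (C1: C, integral causality)
β3 stroke at I2  (J1 effort already set via bond 2)
β4 stroke at I3  (common-e at J1 fixed by 2)
β5 stroke at R1  (J1 effort already set via bond 2)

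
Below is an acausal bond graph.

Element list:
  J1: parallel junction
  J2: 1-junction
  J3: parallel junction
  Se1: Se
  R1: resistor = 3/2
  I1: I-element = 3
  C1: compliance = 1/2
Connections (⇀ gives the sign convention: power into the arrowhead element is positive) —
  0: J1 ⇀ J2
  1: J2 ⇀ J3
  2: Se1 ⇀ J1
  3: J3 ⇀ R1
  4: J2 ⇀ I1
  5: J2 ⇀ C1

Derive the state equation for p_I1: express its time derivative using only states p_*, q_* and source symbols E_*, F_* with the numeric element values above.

b2 →J1  (Se1 (Se) sets effort on bond)
b0 →J2  (common-e at J1 fixed by 2)
b4 →I1  (I1 outputs flow p/I1)
b1 →J2  (1-jn J2 has f-setter on 4)
b5 →J2  (J2: bond 4 brought flow, rest push out)
b3 →J3  (J3: last free bond brings effort in)

dp_I1/dt = E_Se1 - p_I1/2 - 2*q_C1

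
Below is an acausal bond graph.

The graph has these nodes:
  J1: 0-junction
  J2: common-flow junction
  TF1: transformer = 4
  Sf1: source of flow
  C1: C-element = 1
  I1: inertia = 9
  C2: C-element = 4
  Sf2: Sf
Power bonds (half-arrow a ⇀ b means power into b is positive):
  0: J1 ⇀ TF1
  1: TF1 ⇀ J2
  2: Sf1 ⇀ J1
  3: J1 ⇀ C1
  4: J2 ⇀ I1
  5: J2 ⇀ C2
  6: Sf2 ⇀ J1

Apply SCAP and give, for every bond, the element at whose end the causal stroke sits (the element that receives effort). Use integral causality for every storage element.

β2 →Sf1  (Sf1: flow source, stroke at near end)
β6 →Sf2  (Sf2 (Sf) sets flow on bond)
β3 →J1  (C1: C, integral causality)
β0 →TF1  (J1 effort already set via bond 3)
β1 →J2  (TF1: transformer flips bond 0)
β4 →I1  (I1: I, integral causality)
β5 →J2  (J2 flow already set via bond 4)

β0 stroke→TF1
β1 stroke→J2
β2 stroke→Sf1
β3 stroke→J1
β4 stroke→I1
β5 stroke→J2
β6 stroke→Sf2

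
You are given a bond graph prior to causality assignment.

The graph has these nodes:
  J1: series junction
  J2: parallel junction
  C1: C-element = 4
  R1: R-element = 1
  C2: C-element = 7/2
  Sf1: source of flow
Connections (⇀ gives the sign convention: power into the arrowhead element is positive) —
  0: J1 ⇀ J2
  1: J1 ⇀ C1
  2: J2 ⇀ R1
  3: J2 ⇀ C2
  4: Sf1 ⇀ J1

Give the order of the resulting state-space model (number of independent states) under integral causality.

b4 stroke at Sf1  (Sf1 fixes flow; stroke at Sf1)
b0 stroke at J1  (common-f at J1 fixed by 4)
b1 stroke at J1  (common-f at J1 fixed by 4)
b3 stroke at J2  (C2: C, integral causality)
b2 stroke at R1  (0-jn J2 has e-setter on 3)

2  (C1, C2 all integral)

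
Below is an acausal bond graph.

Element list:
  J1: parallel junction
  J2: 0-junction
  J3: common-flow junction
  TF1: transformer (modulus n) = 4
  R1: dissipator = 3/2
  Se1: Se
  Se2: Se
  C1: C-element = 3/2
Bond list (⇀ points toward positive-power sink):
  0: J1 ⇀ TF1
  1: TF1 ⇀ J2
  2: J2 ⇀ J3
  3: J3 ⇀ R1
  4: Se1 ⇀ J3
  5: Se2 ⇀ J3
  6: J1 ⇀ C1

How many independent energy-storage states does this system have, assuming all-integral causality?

#4 stroke at J3  (Se1 (Se) sets effort on bond)
#5 stroke at J3  (Se2: effort source, stroke at far end)
#6 stroke at J1  (C1: C, integral causality)
#0 stroke at TF1  (J1: bond 6 brought effort, rest push out)
#1 stroke at J2  (TF TF1: opposite of bond 0)
#2 stroke at J3  (J2 effort already set via bond 1)
#3 stroke at R1  (J3: last free bond brings flow in)

1  (C1 all integral)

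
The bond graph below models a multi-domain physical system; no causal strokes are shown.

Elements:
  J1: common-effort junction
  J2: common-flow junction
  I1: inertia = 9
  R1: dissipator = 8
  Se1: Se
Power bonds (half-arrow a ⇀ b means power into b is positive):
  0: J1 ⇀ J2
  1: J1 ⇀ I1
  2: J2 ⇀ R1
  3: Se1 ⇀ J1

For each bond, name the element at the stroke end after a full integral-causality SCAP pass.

β3 stroke at J1  (Se1: effort source, stroke at far end)
β0 stroke at J2  (J1 effort already set via bond 3)
β1 stroke at I1  (J1: bond 3 brought effort, rest push out)
β2 stroke at R1  (J2: last free bond brings flow in)

#0 →J2
#1 →I1
#2 →R1
#3 →J1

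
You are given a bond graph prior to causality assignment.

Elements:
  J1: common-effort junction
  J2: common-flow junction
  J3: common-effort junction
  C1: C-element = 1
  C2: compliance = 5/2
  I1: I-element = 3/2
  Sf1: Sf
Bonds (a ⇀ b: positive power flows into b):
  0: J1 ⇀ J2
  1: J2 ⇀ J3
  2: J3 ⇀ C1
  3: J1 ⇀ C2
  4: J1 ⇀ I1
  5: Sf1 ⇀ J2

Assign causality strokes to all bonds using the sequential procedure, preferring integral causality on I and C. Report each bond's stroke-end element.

β5 stroke at Sf1  (Sf1 fixes flow; stroke at Sf1)
β0 stroke at J2  (J2 flow already set via bond 5)
β1 stroke at J2  (1-jn J2 has f-setter on 5)
β2 stroke at J3  (J3 needs exactly one e-in)
β3 stroke at J1  (C2 integral (e out))
β4 stroke at I1  (0-jn J1 has e-setter on 3)

bond 0 stroke at J2
bond 1 stroke at J2
bond 2 stroke at J3
bond 3 stroke at J1
bond 4 stroke at I1
bond 5 stroke at Sf1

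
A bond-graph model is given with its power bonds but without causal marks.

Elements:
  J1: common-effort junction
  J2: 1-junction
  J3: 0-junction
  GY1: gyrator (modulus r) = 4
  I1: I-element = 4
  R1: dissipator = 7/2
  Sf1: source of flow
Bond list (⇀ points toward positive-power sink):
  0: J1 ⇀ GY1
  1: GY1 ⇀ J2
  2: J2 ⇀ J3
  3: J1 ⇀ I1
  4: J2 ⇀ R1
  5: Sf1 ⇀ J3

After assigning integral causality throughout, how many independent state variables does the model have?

bond 5 |Sf1  (Sf1: flow source, stroke at near end)
bond 2 |J3  (only one effort-in slot at J3)
bond 1 |J2  (J2 flow already set via bond 2)
bond 4 |J2  (common-f at J2 fixed by 2)
bond 0 |J1  (through GY1, causality inverts; strokes same side of GY1)
bond 3 |I1  (J1 effort already set via bond 0)

1  (I1 all integral)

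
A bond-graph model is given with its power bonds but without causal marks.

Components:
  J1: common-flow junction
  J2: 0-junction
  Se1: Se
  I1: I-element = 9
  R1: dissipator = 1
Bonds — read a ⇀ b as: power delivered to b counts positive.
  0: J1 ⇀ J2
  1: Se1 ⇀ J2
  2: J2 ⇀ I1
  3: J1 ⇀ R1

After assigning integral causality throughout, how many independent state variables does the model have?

1  (I1 all integral)

β1 |J2  (Se1 fixes effort; stroke away)
β0 |J1  (0-jn J2 has e-setter on 1)
β2 |I1  (common-e at J2 fixed by 1)
β3 |R1  (J1: last free bond brings flow in)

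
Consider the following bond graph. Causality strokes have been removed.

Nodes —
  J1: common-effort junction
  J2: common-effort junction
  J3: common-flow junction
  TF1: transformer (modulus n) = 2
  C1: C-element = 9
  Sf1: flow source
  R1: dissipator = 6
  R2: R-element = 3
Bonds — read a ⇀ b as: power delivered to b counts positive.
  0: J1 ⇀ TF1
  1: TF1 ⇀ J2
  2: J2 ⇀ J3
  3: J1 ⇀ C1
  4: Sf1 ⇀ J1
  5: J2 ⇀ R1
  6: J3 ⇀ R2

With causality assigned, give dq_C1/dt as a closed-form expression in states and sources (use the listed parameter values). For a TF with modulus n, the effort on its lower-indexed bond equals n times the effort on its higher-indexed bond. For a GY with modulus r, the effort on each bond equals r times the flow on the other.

#4 stroke at Sf1  (Sf1 fixes flow; stroke at Sf1)
#3 stroke at J1  (C1: C, integral causality)
#0 stroke at TF1  (J1 effort already set via bond 3)
#1 stroke at J2  (TF1 one-in-one-out from 0)
#2 stroke at J3  (J2: bond 1 brought effort, rest push out)
#5 stroke at R1  (J2: bond 1 brought effort, rest push out)
#6 stroke at R2  (J3: last free bond brings flow in)

dq_C1/dt = F_Sf1 - q_C1/72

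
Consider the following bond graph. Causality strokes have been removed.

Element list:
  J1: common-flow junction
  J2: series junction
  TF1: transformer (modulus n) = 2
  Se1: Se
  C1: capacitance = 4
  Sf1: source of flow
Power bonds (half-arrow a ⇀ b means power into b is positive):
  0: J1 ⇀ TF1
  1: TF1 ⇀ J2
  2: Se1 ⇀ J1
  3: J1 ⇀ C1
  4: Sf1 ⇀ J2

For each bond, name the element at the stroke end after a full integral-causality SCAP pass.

bond 0 stroke→TF1
bond 1 stroke→J2
bond 2 stroke→J1
bond 3 stroke→J1
bond 4 stroke→Sf1

#2 stroke at J1  (source Se1 imposes e)
#4 stroke at Sf1  (Sf1 fixes flow; stroke at Sf1)
#1 stroke at J2  (J2: bond 4 brought flow, rest push out)
#0 stroke at TF1  (through TF1, causality passes straight; one stroke at TF1)
#3 stroke at J1  (common-f at J1 fixed by 0)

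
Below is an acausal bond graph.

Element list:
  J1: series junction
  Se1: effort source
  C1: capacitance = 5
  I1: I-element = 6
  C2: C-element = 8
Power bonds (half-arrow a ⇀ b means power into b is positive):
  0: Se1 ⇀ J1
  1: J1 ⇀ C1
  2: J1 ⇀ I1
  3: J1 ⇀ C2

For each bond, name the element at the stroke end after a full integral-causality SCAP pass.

#0 |J1  (source Se1 imposes e)
#1 |J1  (prefer integral on C1)
#2 |I1  (I1 outputs flow p/I1)
#3 |J1  (J1: bond 2 brought flow, rest push out)

bond 0 stroke→J1
bond 1 stroke→J1
bond 2 stroke→I1
bond 3 stroke→J1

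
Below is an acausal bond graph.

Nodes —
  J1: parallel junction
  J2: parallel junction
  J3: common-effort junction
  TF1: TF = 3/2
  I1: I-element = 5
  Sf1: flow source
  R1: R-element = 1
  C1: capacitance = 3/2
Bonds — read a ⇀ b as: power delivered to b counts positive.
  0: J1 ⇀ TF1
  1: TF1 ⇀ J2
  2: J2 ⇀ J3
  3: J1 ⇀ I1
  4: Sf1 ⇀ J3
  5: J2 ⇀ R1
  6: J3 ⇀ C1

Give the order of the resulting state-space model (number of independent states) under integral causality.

2  (C1, I1 all integral)

bond 4 stroke→Sf1  (Sf1: flow source, stroke at near end)
bond 3 stroke→I1  (I1: I, integral causality)
bond 0 stroke→J1  (J1: last free bond brings effort in)
bond 1 stroke→TF1  (through TF1, causality passes straight; one stroke at TF1)
bond 6 stroke→J3  (C1 integral (e out))
bond 2 stroke→J2  (common-e at J3 fixed by 6)
bond 5 stroke→R1  (common-e at J2 fixed by 2)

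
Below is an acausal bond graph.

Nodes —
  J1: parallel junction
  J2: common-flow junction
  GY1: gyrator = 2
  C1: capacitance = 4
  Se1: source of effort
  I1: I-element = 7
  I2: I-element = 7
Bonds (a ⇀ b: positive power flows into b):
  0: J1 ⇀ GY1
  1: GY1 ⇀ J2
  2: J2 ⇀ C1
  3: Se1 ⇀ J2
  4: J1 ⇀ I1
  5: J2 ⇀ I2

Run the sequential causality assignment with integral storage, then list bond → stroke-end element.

#0 stroke at J1
#1 stroke at J2
#2 stroke at J2
#3 stroke at J2
#4 stroke at I1
#5 stroke at I2

b3 |J2  (Se1 fixes effort; stroke away)
b2 |J2  (C1 outputs effort q/C1)
b4 |I1  (I1 outputs flow p/I1)
b0 |J1  (J1 needs exactly one e-in)
b1 |J2  (through GY1, causality inverts; strokes same side of GY1)
b5 |I2  (J2 needs exactly one f-in)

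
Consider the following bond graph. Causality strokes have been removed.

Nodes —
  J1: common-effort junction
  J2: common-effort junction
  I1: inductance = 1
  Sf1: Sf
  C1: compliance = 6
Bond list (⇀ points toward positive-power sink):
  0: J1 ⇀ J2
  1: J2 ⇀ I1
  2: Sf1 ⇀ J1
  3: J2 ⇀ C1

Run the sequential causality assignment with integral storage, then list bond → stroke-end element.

#0 stroke→J1
#1 stroke→I1
#2 stroke→Sf1
#3 stroke→J2

b2 stroke→Sf1  (Sf1: flow source, stroke at near end)
b0 stroke→J1  (closing 0-jn rule on J1)
b1 stroke→I1  (I1 outputs flow p/I1)
b3 stroke→J2  (J2: last free bond brings effort in)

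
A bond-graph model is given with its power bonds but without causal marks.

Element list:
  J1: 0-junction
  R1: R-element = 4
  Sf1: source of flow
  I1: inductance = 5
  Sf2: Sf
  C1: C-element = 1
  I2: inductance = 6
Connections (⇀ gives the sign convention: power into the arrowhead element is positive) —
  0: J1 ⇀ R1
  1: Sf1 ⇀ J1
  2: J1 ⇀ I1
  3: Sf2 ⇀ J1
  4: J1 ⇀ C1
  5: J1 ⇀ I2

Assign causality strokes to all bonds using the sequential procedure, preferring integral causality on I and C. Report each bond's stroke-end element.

#1 →Sf1  (Sf1: flow source, stroke at near end)
#3 →Sf2  (source Sf2 imposes f)
#2 →I1  (I1 integral (f out))
#4 →J1  (prefer integral on C1)
#0 →R1  (J1 effort already set via bond 4)
#5 →I2  (J1 effort already set via bond 4)

β0 |R1
β1 |Sf1
β2 |I1
β3 |Sf2
β4 |J1
β5 |I2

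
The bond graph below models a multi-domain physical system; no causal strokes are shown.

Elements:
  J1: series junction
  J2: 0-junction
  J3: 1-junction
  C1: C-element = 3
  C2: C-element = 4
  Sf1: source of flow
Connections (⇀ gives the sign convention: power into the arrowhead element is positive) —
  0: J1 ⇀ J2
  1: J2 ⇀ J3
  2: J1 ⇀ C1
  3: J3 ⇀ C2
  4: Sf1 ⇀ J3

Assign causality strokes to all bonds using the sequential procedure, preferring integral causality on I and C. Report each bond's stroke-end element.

#4 stroke→Sf1  (source Sf1 imposes f)
#1 stroke→J3  (J3 flow already set via bond 4)
#3 stroke→J3  (common-f at J3 fixed by 4)
#0 stroke→J2  (only one effort-in slot at J2)
#2 stroke→J1  (1-jn J1 has f-setter on 0)

bond 0 |J2
bond 1 |J3
bond 2 |J1
bond 3 |J3
bond 4 |Sf1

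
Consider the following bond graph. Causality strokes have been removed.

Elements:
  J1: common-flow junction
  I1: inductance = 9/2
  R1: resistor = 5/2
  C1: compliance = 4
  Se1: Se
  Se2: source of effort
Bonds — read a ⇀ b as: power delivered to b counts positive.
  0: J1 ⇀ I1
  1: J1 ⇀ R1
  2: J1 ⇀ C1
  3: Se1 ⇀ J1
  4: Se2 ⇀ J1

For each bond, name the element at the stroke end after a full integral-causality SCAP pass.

#3 →J1  (Se1 (Se) sets effort on bond)
#4 →J1  (Se2 fixes effort; stroke away)
#0 →I1  (I1 outputs flow p/I1)
#1 →J1  (J1: bond 0 brought flow, rest push out)
#2 →J1  (J1: bond 0 brought flow, rest push out)

β0 stroke→I1
β1 stroke→J1
β2 stroke→J1
β3 stroke→J1
β4 stroke→J1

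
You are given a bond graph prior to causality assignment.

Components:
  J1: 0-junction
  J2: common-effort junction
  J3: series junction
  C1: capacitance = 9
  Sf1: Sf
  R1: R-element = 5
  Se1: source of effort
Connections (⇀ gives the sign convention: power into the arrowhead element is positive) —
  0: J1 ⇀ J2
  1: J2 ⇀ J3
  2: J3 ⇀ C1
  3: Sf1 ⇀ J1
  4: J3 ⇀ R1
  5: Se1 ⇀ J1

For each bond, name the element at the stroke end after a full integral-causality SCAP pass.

#3 →Sf1  (Sf1 (Sf) sets flow on bond)
#5 →J1  (Se1 (Se) sets effort on bond)
#0 →J2  (common-e at J1 fixed by 5)
#1 →J3  (J2 effort already set via bond 0)
#2 →J3  (C1 outputs effort q/C1)
#4 →R1  (only one flow-in slot at J3)

b0 →J2
b1 →J3
b2 →J3
b3 →Sf1
b4 →R1
b5 →J1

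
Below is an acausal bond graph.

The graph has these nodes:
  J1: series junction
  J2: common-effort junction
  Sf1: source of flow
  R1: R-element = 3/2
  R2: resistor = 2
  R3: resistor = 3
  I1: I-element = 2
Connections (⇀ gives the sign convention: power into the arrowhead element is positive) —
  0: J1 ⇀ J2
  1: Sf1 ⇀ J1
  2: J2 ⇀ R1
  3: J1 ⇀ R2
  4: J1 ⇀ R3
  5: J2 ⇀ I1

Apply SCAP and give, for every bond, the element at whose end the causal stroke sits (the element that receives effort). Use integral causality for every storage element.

#0 →J1
#1 →Sf1
#2 →J2
#3 →J1
#4 →J1
#5 →I1

bond 1 |Sf1  (Sf1 fixes flow; stroke at Sf1)
bond 0 |J1  (common-f at J1 fixed by 1)
bond 3 |J1  (J1 flow already set via bond 1)
bond 4 |J1  (common-f at J1 fixed by 1)
bond 5 |I1  (I1 outputs flow p/I1)
bond 2 |J2  (J2 needs exactly one e-in)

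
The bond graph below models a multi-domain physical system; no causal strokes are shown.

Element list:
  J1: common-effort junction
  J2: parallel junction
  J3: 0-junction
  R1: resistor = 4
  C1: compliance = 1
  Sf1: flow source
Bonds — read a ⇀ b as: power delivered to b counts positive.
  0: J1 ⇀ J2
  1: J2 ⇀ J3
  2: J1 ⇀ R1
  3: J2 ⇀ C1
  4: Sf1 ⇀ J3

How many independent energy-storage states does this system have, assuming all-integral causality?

#4 |Sf1  (Sf1 fixes flow; stroke at Sf1)
#1 |J3  (closing 0-jn rule on J3)
#3 |J2  (C1: C, integral causality)
#0 |J1  (common-e at J2 fixed by 3)
#2 |R1  (0-jn J1 has e-setter on 0)

1  (C1 all integral)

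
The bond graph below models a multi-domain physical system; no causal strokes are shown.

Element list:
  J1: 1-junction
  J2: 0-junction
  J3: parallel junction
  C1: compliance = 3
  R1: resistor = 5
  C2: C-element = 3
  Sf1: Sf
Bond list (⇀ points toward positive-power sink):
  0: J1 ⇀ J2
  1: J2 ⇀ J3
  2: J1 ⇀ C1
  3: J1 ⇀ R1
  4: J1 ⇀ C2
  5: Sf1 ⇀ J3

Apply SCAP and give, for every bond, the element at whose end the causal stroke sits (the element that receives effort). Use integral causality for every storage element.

#5 →Sf1  (source Sf1 imposes f)
#1 →J3  (only one effort-in slot at J3)
#0 →J2  (J2: last free bond brings effort in)
#2 →J1  (1-jn J1 has f-setter on 0)
#3 →J1  (common-f at J1 fixed by 0)
#4 →J1  (J1: bond 0 brought flow, rest push out)

bond 0 stroke→J2
bond 1 stroke→J3
bond 2 stroke→J1
bond 3 stroke→J1
bond 4 stroke→J1
bond 5 stroke→Sf1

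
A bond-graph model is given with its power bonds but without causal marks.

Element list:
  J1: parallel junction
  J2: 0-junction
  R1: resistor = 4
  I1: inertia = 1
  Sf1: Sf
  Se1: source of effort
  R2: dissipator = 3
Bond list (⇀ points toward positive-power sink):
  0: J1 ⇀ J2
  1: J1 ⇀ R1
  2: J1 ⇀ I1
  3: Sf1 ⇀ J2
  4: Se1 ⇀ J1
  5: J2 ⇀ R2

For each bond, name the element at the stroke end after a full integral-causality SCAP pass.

#0 stroke→J2
#1 stroke→R1
#2 stroke→I1
#3 stroke→Sf1
#4 stroke→J1
#5 stroke→R2

bond 3 →Sf1  (Sf1: flow source, stroke at near end)
bond 4 →J1  (Se1 fixes effort; stroke away)
bond 0 →J2  (J1 effort already set via bond 4)
bond 1 →R1  (0-jn J1 has e-setter on 4)
bond 2 →I1  (J1 effort already set via bond 4)
bond 5 →R2  (0-jn J2 has e-setter on 0)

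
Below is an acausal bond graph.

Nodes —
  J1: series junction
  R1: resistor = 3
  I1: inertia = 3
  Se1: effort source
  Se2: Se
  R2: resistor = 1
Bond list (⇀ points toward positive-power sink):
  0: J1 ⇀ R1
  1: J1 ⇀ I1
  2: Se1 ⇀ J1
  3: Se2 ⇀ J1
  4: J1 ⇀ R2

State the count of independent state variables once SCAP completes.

b2 |J1  (Se1 fixes effort; stroke away)
b3 |J1  (source Se2 imposes e)
b1 |I1  (I1: I, integral causality)
b0 |J1  (J1: bond 1 brought flow, rest push out)
b4 |J1  (J1 flow already set via bond 1)

1  (I1 all integral)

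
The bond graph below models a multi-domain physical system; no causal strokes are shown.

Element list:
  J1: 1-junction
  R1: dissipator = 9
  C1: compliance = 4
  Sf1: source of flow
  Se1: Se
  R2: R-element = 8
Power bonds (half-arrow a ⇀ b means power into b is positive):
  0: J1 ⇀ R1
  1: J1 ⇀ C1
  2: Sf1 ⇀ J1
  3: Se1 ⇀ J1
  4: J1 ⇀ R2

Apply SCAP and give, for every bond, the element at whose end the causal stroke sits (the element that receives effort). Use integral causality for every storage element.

bond 2 →Sf1  (Sf1 (Sf) sets flow on bond)
bond 3 →J1  (Se1 (Se) sets effort on bond)
bond 0 →J1  (common-f at J1 fixed by 2)
bond 1 →J1  (J1 flow already set via bond 2)
bond 4 →J1  (1-jn J1 has f-setter on 2)

b0 →J1
b1 →J1
b2 →Sf1
b3 →J1
b4 →J1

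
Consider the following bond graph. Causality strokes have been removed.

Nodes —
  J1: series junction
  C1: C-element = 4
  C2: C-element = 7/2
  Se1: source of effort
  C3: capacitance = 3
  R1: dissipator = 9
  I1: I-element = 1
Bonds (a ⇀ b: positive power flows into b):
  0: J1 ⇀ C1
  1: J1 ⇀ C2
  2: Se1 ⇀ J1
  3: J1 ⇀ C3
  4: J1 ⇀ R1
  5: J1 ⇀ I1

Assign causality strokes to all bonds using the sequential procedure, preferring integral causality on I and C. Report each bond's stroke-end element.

#2 stroke→J1  (Se1 (Se) sets effort on bond)
#0 stroke→J1  (prefer integral on C1)
#1 stroke→J1  (C2 outputs effort q/C2)
#3 stroke→J1  (prefer integral on C3)
#5 stroke→I1  (prefer integral on I1)
#4 stroke→J1  (J1: bond 5 brought flow, rest push out)

#0 |J1
#1 |J1
#2 |J1
#3 |J1
#4 |J1
#5 |I1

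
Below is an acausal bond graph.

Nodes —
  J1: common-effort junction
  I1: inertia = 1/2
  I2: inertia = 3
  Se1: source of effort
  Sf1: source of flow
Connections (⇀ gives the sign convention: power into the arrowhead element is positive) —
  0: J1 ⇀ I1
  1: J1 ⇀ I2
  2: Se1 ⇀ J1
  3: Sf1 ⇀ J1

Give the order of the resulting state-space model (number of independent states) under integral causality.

β2 stroke→J1  (source Se1 imposes e)
β3 stroke→Sf1  (source Sf1 imposes f)
β0 stroke→I1  (0-jn J1 has e-setter on 2)
β1 stroke→I2  (0-jn J1 has e-setter on 2)

2  (I1, I2 all integral)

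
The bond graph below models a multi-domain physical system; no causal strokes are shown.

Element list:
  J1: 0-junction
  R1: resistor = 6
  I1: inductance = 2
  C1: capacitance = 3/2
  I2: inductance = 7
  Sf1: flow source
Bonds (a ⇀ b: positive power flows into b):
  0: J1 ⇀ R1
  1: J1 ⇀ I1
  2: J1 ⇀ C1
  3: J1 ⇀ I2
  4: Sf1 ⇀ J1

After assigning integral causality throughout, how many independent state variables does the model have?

3  (C1, I1, I2 all integral)

β4 →Sf1  (source Sf1 imposes f)
β1 →I1  (I1 integral (f out))
β2 →J1  (C1 integral (e out))
β0 →R1  (J1 effort already set via bond 2)
β3 →I2  (common-e at J1 fixed by 2)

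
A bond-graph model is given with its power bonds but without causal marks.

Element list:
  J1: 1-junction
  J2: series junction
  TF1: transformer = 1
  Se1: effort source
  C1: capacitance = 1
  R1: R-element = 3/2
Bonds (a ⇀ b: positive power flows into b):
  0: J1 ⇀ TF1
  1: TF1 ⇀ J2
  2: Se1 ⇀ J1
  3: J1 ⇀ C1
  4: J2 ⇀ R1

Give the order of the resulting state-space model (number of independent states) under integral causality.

1  (C1 all integral)

β2 stroke→J1  (source Se1 imposes e)
β3 stroke→J1  (C1: C, integral causality)
β0 stroke→TF1  (only one flow-in slot at J1)
β1 stroke→J2  (TF1: transformer flips bond 0)
β4 stroke→R1  (only one flow-in slot at J2)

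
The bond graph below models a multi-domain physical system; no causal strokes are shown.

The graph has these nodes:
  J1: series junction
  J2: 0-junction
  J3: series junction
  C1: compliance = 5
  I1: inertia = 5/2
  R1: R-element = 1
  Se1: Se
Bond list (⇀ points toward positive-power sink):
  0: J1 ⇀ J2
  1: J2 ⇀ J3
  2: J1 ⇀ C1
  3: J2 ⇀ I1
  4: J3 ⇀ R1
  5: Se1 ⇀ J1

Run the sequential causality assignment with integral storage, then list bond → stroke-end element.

β5 |J1  (Se1 (Se) sets effort on bond)
β2 |J1  (C1 integral (e out))
β0 |J2  (J1: last free bond brings flow in)
β1 |J3  (common-e at J2 fixed by 0)
β3 |I1  (common-e at J2 fixed by 0)
β4 |R1  (J3: last free bond brings flow in)

#0 |J2
#1 |J3
#2 |J1
#3 |I1
#4 |R1
#5 |J1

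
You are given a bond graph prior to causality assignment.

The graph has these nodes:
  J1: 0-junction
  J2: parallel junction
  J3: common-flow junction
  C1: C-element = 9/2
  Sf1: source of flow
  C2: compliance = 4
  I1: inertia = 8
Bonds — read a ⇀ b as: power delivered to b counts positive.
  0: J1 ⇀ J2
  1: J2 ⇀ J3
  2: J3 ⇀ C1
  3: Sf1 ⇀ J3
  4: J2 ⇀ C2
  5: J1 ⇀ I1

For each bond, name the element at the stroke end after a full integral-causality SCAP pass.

b0 →J1
b1 →J3
b2 →J3
b3 →Sf1
b4 →J2
b5 →I1

#3 |Sf1  (Sf1: flow source, stroke at near end)
#1 |J3  (J3 flow already set via bond 3)
#2 |J3  (common-f at J3 fixed by 3)
#4 |J2  (prefer integral on C2)
#0 |J1  (0-jn J2 has e-setter on 4)
#5 |I1  (J1 effort already set via bond 0)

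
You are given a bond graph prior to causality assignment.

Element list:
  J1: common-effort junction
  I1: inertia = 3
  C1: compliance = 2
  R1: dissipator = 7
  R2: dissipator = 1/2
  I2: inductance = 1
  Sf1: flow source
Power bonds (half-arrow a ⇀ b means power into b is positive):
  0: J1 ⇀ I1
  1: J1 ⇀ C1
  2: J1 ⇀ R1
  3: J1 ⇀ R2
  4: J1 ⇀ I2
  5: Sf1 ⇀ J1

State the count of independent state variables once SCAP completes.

3  (C1, I1, I2 all integral)

#5 stroke at Sf1  (source Sf1 imposes f)
#0 stroke at I1  (I1 integral (f out))
#1 stroke at J1  (C1: C, integral causality)
#2 stroke at R1  (J1 effort already set via bond 1)
#3 stroke at R2  (common-e at J1 fixed by 1)
#4 stroke at I2  (common-e at J1 fixed by 1)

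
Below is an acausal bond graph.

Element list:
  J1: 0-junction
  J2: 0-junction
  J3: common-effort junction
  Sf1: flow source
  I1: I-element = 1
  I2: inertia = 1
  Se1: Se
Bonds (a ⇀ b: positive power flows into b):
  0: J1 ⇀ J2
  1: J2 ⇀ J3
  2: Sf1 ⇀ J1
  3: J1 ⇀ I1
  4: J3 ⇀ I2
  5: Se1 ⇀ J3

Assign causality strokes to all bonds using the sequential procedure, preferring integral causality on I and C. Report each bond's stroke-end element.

#0 stroke→J1
#1 stroke→J2
#2 stroke→Sf1
#3 stroke→I1
#4 stroke→I2
#5 stroke→J3

#2 stroke at Sf1  (source Sf1 imposes f)
#5 stroke at J3  (Se1: effort source, stroke at far end)
#1 stroke at J2  (J3 effort already set via bond 5)
#4 stroke at I2  (J3 effort already set via bond 5)
#0 stroke at J1  (J2: bond 1 brought effort, rest push out)
#3 stroke at I1  (J1: bond 0 brought effort, rest push out)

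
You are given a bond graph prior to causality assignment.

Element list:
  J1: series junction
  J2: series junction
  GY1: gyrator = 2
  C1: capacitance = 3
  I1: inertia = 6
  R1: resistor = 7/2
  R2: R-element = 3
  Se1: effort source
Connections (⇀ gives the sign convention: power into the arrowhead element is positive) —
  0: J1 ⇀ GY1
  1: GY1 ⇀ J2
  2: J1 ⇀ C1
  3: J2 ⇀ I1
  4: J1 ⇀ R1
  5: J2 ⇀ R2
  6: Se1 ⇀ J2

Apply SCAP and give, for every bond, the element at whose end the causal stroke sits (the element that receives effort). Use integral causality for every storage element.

bond 0 stroke→J1
bond 1 stroke→J2
bond 2 stroke→J1
bond 3 stroke→I1
bond 4 stroke→R1
bond 5 stroke→J2
bond 6 stroke→J2

bond 6 stroke→J2  (Se1: effort source, stroke at far end)
bond 2 stroke→J1  (prefer integral on C1)
bond 3 stroke→I1  (I1 outputs flow p/I1)
bond 1 stroke→J2  (common-f at J2 fixed by 3)
bond 5 stroke→J2  (1-jn J2 has f-setter on 3)
bond 0 stroke→J1  (GY1 both-in/both-out from 1)
bond 4 stroke→R1  (J1 needs exactly one f-in)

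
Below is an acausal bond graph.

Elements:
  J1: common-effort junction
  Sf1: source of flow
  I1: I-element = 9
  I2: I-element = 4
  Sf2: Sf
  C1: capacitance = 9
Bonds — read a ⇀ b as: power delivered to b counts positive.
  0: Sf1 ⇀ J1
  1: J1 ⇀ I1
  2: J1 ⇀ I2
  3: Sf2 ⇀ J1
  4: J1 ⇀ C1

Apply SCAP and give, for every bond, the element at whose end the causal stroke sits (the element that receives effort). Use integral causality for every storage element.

β0 →Sf1  (Sf1 fixes flow; stroke at Sf1)
β3 →Sf2  (Sf2 fixes flow; stroke at Sf2)
β1 →I1  (I1 integral (f out))
β2 →I2  (I2 integral (f out))
β4 →J1  (closing 0-jn rule on J1)

b0 →Sf1
b1 →I1
b2 →I2
b3 →Sf2
b4 →J1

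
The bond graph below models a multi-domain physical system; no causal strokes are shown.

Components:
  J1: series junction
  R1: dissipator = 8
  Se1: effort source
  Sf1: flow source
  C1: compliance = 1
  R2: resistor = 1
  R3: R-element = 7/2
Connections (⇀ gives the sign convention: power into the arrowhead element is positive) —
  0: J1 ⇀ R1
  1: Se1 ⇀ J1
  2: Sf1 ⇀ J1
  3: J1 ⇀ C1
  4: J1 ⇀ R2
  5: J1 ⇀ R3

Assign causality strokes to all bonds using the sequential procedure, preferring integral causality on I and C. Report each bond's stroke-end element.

b0 →J1
b1 →J1
b2 →Sf1
b3 →J1
b4 →J1
b5 →J1

bond 1 |J1  (source Se1 imposes e)
bond 2 |Sf1  (Sf1: flow source, stroke at near end)
bond 0 |J1  (J1 flow already set via bond 2)
bond 3 |J1  (J1: bond 2 brought flow, rest push out)
bond 4 |J1  (1-jn J1 has f-setter on 2)
bond 5 |J1  (J1 flow already set via bond 2)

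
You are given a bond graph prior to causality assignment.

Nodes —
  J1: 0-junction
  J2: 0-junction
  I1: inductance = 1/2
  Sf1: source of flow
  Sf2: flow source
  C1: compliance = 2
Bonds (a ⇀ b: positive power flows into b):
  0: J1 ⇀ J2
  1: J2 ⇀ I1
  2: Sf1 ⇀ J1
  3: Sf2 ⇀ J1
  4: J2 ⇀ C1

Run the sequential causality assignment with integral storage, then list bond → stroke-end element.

b0 stroke→J1
b1 stroke→I1
b2 stroke→Sf1
b3 stroke→Sf2
b4 stroke→J2

b2 stroke→Sf1  (source Sf1 imposes f)
b3 stroke→Sf2  (Sf2 fixes flow; stroke at Sf2)
b0 stroke→J1  (J1 needs exactly one e-in)
b1 stroke→I1  (prefer integral on I1)
b4 stroke→J2  (only one effort-in slot at J2)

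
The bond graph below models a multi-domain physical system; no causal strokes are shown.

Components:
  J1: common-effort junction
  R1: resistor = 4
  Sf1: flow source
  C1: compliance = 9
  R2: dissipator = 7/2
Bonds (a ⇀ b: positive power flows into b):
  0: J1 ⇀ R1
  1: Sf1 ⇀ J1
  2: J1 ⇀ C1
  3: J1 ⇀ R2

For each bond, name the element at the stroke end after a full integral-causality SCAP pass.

#1 stroke→Sf1  (Sf1: flow source, stroke at near end)
#2 stroke→J1  (prefer integral on C1)
#0 stroke→R1  (common-e at J1 fixed by 2)
#3 stroke→R2  (J1: bond 2 brought effort, rest push out)

b0 |R1
b1 |Sf1
b2 |J1
b3 |R2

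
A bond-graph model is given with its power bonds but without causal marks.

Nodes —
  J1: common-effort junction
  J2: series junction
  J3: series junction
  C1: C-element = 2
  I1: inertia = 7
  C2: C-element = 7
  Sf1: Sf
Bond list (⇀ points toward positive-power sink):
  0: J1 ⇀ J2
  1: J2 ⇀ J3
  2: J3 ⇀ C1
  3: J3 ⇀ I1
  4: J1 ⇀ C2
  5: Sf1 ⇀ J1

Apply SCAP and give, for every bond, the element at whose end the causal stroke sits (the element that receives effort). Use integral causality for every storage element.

b0 stroke at J2
b1 stroke at J3
b2 stroke at J3
b3 stroke at I1
b4 stroke at J1
b5 stroke at Sf1

β5 stroke at Sf1  (Sf1: flow source, stroke at near end)
β2 stroke at J3  (C1 integral (e out))
β3 stroke at I1  (I1 outputs flow p/I1)
β1 stroke at J3  (1-jn J3 has f-setter on 3)
β0 stroke at J2  (1-jn J2 has f-setter on 1)
β4 stroke at J1  (closing 0-jn rule on J1)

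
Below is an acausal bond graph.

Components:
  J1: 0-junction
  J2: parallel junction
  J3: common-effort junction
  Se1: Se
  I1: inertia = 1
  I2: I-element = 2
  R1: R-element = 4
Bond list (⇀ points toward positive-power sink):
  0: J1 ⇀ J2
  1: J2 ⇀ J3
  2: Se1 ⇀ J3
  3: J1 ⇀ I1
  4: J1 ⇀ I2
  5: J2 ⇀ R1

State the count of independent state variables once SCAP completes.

2  (I1, I2 all integral)

b2 |J3  (Se1 (Se) sets effort on bond)
b1 |J2  (J3: bond 2 brought effort, rest push out)
b0 |J1  (J2 effort already set via bond 1)
b5 |R1  (common-e at J2 fixed by 1)
b3 |I1  (J1: bond 0 brought effort, rest push out)
b4 |I2  (J1 effort already set via bond 0)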